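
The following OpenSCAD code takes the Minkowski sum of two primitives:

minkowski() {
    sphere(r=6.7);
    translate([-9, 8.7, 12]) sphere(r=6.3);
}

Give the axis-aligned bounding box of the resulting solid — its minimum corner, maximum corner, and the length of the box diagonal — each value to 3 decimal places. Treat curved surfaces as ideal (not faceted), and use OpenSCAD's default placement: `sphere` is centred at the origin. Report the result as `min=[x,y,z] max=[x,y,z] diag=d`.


min=[-22.000,-4.300,-1.000] max=[4.000,21.700,25.000] diag=45.033

A = translate([-9, 8.7, 12]) sphere(r=6.3) → bbox [-15.3,2.4,5.7] .. [-2.7,15,18.3]
B = sphere(r=6.7) → bbox [-6.7,-6.7,-6.7] .. [6.7,6.7,6.7]
lo = A.lo+B.lo = [-15.3-6.7, 2.4-6.7, 5.7-6.7] = [-22.000,-4.300,-1.000]
hi = A.hi+B.hi = [-2.7+6.7, 15+6.7, 18.3+6.7] = [4.000,21.700,25.000]
diag = √(26²+26²+26²) = √2028 = 45.033


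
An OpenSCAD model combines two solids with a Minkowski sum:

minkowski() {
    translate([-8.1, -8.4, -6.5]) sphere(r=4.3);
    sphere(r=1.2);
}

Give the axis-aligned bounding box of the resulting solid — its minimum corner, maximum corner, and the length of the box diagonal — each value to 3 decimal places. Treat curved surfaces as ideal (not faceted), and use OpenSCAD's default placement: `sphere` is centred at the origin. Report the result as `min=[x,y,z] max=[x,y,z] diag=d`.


min=[-13.600,-13.900,-12.000] max=[-2.600,-2.900,-1.000] diag=19.053

A = translate([-8.1, -8.4, -6.5]) sphere(r=4.3) → bbox [-12.4,-12.7,-10.8] .. [-3.8,-4.1,-2.2]
B = sphere(r=1.2) → bbox [-1.2,-1.2,-1.2] .. [1.2,1.2,1.2]
lo = A.lo+B.lo = [-12.4-1.2, -12.7-1.2, -10.8-1.2] = [-13.600,-13.900,-12.000]
hi = A.hi+B.hi = [-3.8+1.2, -4.1+1.2, -2.2+1.2] = [-2.600,-2.900,-1.000]
diag = √(11²+11²+11²) = √363 = 19.053


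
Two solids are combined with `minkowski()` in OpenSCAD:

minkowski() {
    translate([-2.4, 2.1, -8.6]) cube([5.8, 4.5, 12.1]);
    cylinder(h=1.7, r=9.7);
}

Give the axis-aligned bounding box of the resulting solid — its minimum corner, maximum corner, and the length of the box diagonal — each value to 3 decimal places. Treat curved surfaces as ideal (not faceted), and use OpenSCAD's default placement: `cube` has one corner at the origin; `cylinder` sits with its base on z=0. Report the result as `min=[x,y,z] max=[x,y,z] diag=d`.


min=[-12.100,-7.600,-8.600] max=[13.100,16.300,5.200] diag=37.372

A = translate([-2.4, 2.1, -8.6]) cube([5.8, 4.5, 12.1]) → bbox [-2.4,2.1,-8.6] .. [3.4,6.6,3.5]
B = cylinder(h=1.7, r=9.7) → bbox [-9.7,-9.7,0] .. [9.7,9.7,1.7]
lo = A.lo+B.lo = [-2.4-9.7, 2.1-9.7, -8.6+0] = [-12.100,-7.600,-8.600]
hi = A.hi+B.hi = [3.4+9.7, 6.6+9.7, 3.5+1.7] = [13.100,16.300,5.200]
diag = √(25.2²+23.9²+13.8²) = √1396.69 = 37.372


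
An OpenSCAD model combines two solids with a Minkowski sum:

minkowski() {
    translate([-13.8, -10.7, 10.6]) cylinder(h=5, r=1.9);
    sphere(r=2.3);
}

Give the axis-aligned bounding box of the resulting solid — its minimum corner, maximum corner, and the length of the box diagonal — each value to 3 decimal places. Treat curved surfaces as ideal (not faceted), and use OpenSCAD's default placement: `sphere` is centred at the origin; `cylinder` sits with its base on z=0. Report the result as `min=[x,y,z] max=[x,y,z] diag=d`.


min=[-18.000,-14.900,8.300] max=[-9.600,-6.500,17.900] diag=15.274

A = translate([-13.8, -10.7, 10.6]) cylinder(h=5, r=1.9) → bbox [-15.7,-12.6,10.6] .. [-11.9,-8.8,15.6]
B = sphere(r=2.3) → bbox [-2.3,-2.3,-2.3] .. [2.3,2.3,2.3]
lo = A.lo+B.lo = [-15.7-2.3, -12.6-2.3, 10.6-2.3] = [-18.000,-14.900,8.300]
hi = A.hi+B.hi = [-11.9+2.3, -8.8+2.3, 15.6+2.3] = [-9.600,-6.500,17.900]
diag = √(8.4²+8.4²+9.6²) = √233.28 = 15.274


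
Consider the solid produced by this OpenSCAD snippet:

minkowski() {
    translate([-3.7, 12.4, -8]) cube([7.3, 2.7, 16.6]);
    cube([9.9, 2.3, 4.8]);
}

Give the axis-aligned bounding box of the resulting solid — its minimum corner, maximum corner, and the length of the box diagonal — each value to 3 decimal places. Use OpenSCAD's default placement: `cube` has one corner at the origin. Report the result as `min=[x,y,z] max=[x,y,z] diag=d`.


min=[-3.700,12.400,-8.000] max=[13.500,17.400,13.400] diag=27.907

A = translate([-3.7, 12.4, -8]) cube([7.3, 2.7, 16.6]) → bbox [-3.7,12.4,-8] .. [3.6,15.1,8.6]
B = cube([9.9, 2.3, 4.8]) → bbox [0,0,0] .. [9.9,2.3,4.8]
lo = A.lo+B.lo = [-3.7+0, 12.4+0, -8+0] = [-3.700,12.400,-8.000]
hi = A.hi+B.hi = [3.6+9.9, 15.1+2.3, 8.6+4.8] = [13.500,17.400,13.400]
diag = √(17.2²+5²+21.4²) = √778.8 = 27.907


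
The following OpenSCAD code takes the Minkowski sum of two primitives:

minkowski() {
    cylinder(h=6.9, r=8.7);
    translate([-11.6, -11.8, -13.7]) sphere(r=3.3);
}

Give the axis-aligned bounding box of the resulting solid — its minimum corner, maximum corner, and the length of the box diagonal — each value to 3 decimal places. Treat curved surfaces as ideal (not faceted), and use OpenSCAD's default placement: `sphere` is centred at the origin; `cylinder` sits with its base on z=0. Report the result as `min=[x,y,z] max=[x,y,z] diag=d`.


min=[-23.600,-23.800,-17.000] max=[0.400,0.200,-3.500] diag=36.527

A = translate([-11.6, -11.8, -13.7]) sphere(r=3.3) → bbox [-14.9,-15.1,-17] .. [-8.3,-8.5,-10.4]
B = cylinder(h=6.9, r=8.7) → bbox [-8.7,-8.7,0] .. [8.7,8.7,6.9]
lo = A.lo+B.lo = [-14.9-8.7, -15.1-8.7, -17+0] = [-23.600,-23.800,-17.000]
hi = A.hi+B.hi = [-8.3+8.7, -8.5+8.7, -10.4+6.9] = [0.400,0.200,-3.500]
diag = √(24²+24²+13.5²) = √1334.25 = 36.527


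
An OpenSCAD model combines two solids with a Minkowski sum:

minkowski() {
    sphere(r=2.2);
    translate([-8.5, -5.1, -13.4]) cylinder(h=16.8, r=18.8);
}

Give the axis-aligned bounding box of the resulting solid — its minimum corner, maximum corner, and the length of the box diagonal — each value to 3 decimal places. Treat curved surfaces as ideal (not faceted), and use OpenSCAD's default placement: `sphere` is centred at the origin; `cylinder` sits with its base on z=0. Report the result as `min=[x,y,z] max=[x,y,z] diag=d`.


A = translate([-8.5, -5.1, -13.4]) cylinder(h=16.8, r=18.8) → bbox [-27.3,-23.9,-13.4] .. [10.3,13.7,3.4]
B = sphere(r=2.2) → bbox [-2.2,-2.2,-2.2] .. [2.2,2.2,2.2]
lo = A.lo+B.lo = [-27.3-2.2, -23.9-2.2, -13.4-2.2] = [-29.500,-26.100,-15.600]
hi = A.hi+B.hi = [10.3+2.2, 13.7+2.2, 3.4+2.2] = [12.500,15.900,5.600]
diag = √(42²+42²+21.2²) = √3977.44 = 63.067

min=[-29.500,-26.100,-15.600] max=[12.500,15.900,5.600] diag=63.067


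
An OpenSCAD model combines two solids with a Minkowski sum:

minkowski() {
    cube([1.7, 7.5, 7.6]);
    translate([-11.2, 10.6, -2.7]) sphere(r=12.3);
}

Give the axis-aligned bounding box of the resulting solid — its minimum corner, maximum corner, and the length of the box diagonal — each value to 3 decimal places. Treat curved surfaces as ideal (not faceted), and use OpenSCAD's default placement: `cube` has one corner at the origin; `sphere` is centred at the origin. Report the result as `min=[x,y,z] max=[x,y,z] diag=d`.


A = translate([-11.2, 10.6, -2.7]) sphere(r=12.3) → bbox [-23.5,-1.7,-15] .. [1.1,22.9,9.6]
B = cube([1.7, 7.5, 7.6]) → bbox [0,0,0] .. [1.7,7.5,7.6]
lo = A.lo+B.lo = [-23.5+0, -1.7+0, -15+0] = [-23.500,-1.700,-15.000]
hi = A.hi+B.hi = [1.1+1.7, 22.9+7.5, 9.6+7.6] = [2.800,30.400,17.200]
diag = √(26.3²+32.1²+32.2²) = √2758.94 = 52.526

min=[-23.500,-1.700,-15.000] max=[2.800,30.400,17.200] diag=52.526


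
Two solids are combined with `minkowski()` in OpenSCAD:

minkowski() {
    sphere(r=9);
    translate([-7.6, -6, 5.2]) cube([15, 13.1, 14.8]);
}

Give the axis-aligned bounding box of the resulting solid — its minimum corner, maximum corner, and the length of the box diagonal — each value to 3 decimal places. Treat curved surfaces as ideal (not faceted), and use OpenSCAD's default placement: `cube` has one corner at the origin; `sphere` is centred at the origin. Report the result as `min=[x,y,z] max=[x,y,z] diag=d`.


A = translate([-7.6, -6, 5.2]) cube([15, 13.1, 14.8]) → bbox [-7.6,-6,5.2] .. [7.4,7.1,20]
B = sphere(r=9) → bbox [-9,-9,-9] .. [9,9,9]
lo = A.lo+B.lo = [-7.6-9, -6-9, 5.2-9] = [-16.600,-15.000,-3.800]
hi = A.hi+B.hi = [7.4+9, 7.1+9, 20+9] = [16.400,16.100,29.000]
diag = √(33²+31.1²+32.8²) = √3132.05 = 55.965

min=[-16.600,-15.000,-3.800] max=[16.400,16.100,29.000] diag=55.965


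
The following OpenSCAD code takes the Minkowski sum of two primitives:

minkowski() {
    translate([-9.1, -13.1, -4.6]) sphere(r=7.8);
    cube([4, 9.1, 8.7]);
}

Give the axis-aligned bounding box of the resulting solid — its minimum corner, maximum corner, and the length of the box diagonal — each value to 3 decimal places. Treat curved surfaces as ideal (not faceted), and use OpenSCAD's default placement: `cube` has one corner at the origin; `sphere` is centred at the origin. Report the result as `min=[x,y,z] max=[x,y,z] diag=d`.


min=[-16.900,-20.900,-12.400] max=[2.700,3.800,11.900] diag=39.809

A = translate([-9.1, -13.1, -4.6]) sphere(r=7.8) → bbox [-16.9,-20.9,-12.4] .. [-1.3,-5.3,3.2]
B = cube([4, 9.1, 8.7]) → bbox [0,0,0] .. [4,9.1,8.7]
lo = A.lo+B.lo = [-16.9+0, -20.9+0, -12.4+0] = [-16.900,-20.900,-12.400]
hi = A.hi+B.hi = [-1.3+4, -5.3+9.1, 3.2+8.7] = [2.700,3.800,11.900]
diag = √(19.6²+24.7²+24.3²) = √1584.74 = 39.809


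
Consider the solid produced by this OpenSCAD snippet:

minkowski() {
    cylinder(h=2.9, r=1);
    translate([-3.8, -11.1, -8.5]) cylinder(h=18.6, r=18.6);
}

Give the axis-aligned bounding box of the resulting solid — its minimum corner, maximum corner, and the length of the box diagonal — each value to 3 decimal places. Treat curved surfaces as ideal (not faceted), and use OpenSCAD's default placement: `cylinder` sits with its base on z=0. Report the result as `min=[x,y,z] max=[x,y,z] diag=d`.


min=[-23.400,-30.700,-8.500] max=[15.800,8.500,13.000] diag=59.460

A = translate([-3.8, -11.1, -8.5]) cylinder(h=18.6, r=18.6) → bbox [-22.4,-29.7,-8.5] .. [14.8,7.5,10.1]
B = cylinder(h=2.9, r=1) → bbox [-1,-1,0] .. [1,1,2.9]
lo = A.lo+B.lo = [-22.4-1, -29.7-1, -8.5+0] = [-23.400,-30.700,-8.500]
hi = A.hi+B.hi = [14.8+1, 7.5+1, 10.1+2.9] = [15.800,8.500,13.000]
diag = √(39.2²+39.2²+21.5²) = √3535.53 = 59.460


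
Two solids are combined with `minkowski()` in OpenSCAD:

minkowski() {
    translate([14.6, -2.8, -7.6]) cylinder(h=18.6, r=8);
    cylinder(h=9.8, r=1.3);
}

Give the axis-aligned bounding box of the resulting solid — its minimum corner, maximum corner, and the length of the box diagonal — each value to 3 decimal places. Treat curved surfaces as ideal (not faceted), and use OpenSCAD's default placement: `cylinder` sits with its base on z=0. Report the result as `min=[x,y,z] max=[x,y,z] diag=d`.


A = translate([14.6, -2.8, -7.6]) cylinder(h=18.6, r=8) → bbox [6.6,-10.8,-7.6] .. [22.6,5.2,11]
B = cylinder(h=9.8, r=1.3) → bbox [-1.3,-1.3,0] .. [1.3,1.3,9.8]
lo = A.lo+B.lo = [6.6-1.3, -10.8-1.3, -7.6+0] = [5.300,-12.100,-7.600]
hi = A.hi+B.hi = [22.6+1.3, 5.2+1.3, 11+9.8] = [23.900,6.500,20.800]
diag = √(18.6²+18.6²+28.4²) = √1498.48 = 38.710

min=[5.300,-12.100,-7.600] max=[23.900,6.500,20.800] diag=38.710


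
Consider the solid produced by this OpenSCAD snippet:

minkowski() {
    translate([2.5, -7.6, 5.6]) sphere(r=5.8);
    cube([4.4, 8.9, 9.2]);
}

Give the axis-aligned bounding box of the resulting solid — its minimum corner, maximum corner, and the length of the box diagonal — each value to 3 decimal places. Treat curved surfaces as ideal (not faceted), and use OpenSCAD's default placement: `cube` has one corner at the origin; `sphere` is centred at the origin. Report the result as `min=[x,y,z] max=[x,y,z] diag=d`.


A = translate([2.5, -7.6, 5.6]) sphere(r=5.8) → bbox [-3.3,-13.4,-0.2] .. [8.3,-1.8,11.4]
B = cube([4.4, 8.9, 9.2]) → bbox [0,0,0] .. [4.4,8.9,9.2]
lo = A.lo+B.lo = [-3.3+0, -13.4+0, -0.2+0] = [-3.300,-13.400,-0.200]
hi = A.hi+B.hi = [8.3+4.4, -1.8+8.9, 11.4+9.2] = [12.700,7.100,20.600]
diag = √(16²+20.5²+20.8²) = √1108.89 = 33.300

min=[-3.300,-13.400,-0.200] max=[12.700,7.100,20.600] diag=33.300


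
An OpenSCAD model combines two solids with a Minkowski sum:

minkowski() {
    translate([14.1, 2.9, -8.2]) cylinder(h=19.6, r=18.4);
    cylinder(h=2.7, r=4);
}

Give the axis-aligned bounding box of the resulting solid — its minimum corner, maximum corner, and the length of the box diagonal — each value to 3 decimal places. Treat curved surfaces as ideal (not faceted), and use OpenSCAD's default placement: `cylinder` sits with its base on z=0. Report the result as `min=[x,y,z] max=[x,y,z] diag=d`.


min=[-8.300,-19.500,-8.200] max=[36.500,25.300,14.100] diag=67.167

A = translate([14.1, 2.9, -8.2]) cylinder(h=19.6, r=18.4) → bbox [-4.3,-15.5,-8.2] .. [32.5,21.3,11.4]
B = cylinder(h=2.7, r=4) → bbox [-4,-4,0] .. [4,4,2.7]
lo = A.lo+B.lo = [-4.3-4, -15.5-4, -8.2+0] = [-8.300,-19.500,-8.200]
hi = A.hi+B.hi = [32.5+4, 21.3+4, 11.4+2.7] = [36.500,25.300,14.100]
diag = √(44.8²+44.8²+22.3²) = √4511.37 = 67.167


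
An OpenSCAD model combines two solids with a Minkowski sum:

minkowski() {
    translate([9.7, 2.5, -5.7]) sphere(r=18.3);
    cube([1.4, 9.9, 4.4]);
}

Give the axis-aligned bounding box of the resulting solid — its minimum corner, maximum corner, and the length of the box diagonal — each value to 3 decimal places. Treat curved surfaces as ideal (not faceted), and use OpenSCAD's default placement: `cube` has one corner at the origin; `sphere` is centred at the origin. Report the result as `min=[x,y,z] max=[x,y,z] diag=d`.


min=[-8.600,-15.800,-24.000] max=[29.400,30.700,17.000] diag=72.713

A = translate([9.7, 2.5, -5.7]) sphere(r=18.3) → bbox [-8.6,-15.8,-24] .. [28,20.8,12.6]
B = cube([1.4, 9.9, 4.4]) → bbox [0,0,0] .. [1.4,9.9,4.4]
lo = A.lo+B.lo = [-8.6+0, -15.8+0, -24+0] = [-8.600,-15.800,-24.000]
hi = A.hi+B.hi = [28+1.4, 20.8+9.9, 12.6+4.4] = [29.400,30.700,17.000]
diag = √(38²+46.5²+41²) = √5287.25 = 72.713


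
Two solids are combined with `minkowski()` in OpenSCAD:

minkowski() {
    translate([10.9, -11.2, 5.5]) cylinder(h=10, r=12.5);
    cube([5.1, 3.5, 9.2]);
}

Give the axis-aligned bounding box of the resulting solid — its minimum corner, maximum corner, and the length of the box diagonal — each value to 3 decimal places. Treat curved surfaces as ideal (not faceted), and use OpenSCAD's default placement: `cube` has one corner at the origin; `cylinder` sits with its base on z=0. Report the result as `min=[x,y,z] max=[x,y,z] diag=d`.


min=[-1.600,-23.700,5.500] max=[28.500,4.800,24.700] diag=45.683

A = translate([10.9, -11.2, 5.5]) cylinder(h=10, r=12.5) → bbox [-1.6,-23.7,5.5] .. [23.4,1.3,15.5]
B = cube([5.1, 3.5, 9.2]) → bbox [0,0,0] .. [5.1,3.5,9.2]
lo = A.lo+B.lo = [-1.6+0, -23.7+0, 5.5+0] = [-1.600,-23.700,5.500]
hi = A.hi+B.hi = [23.4+5.1, 1.3+3.5, 15.5+9.2] = [28.500,4.800,24.700]
diag = √(30.1²+28.5²+19.2²) = √2086.9 = 45.683


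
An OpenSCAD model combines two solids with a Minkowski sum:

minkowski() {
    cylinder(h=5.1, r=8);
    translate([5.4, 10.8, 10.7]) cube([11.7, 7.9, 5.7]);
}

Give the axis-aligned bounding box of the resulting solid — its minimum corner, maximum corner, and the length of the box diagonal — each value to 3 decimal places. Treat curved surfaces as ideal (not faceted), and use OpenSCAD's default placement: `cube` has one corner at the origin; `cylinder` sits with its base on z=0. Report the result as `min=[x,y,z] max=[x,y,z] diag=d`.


A = translate([5.4, 10.8, 10.7]) cube([11.7, 7.9, 5.7]) → bbox [5.4,10.8,10.7] .. [17.1,18.7,16.4]
B = cylinder(h=5.1, r=8) → bbox [-8,-8,0] .. [8,8,5.1]
lo = A.lo+B.lo = [5.4-8, 10.8-8, 10.7+0] = [-2.600,2.800,10.700]
hi = A.hi+B.hi = [17.1+8, 18.7+8, 16.4+5.1] = [25.100,26.700,21.500]
diag = √(27.7²+23.9²+10.8²) = √1455.14 = 38.146

min=[-2.600,2.800,10.700] max=[25.100,26.700,21.500] diag=38.146


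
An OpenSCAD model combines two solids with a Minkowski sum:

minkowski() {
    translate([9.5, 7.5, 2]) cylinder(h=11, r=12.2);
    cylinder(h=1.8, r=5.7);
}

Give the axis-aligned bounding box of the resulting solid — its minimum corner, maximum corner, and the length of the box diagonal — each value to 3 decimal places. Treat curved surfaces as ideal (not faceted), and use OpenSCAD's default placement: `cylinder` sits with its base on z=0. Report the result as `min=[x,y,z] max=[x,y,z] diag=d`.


min=[-8.400,-10.400,2.000] max=[27.400,25.400,14.800] diag=52.222

A = translate([9.5, 7.5, 2]) cylinder(h=11, r=12.2) → bbox [-2.7,-4.7,2] .. [21.7,19.7,13]
B = cylinder(h=1.8, r=5.7) → bbox [-5.7,-5.7,0] .. [5.7,5.7,1.8]
lo = A.lo+B.lo = [-2.7-5.7, -4.7-5.7, 2+0] = [-8.400,-10.400,2.000]
hi = A.hi+B.hi = [21.7+5.7, 19.7+5.7, 13+1.8] = [27.400,25.400,14.800]
diag = √(35.8²+35.8²+12.8²) = √2727.12 = 52.222


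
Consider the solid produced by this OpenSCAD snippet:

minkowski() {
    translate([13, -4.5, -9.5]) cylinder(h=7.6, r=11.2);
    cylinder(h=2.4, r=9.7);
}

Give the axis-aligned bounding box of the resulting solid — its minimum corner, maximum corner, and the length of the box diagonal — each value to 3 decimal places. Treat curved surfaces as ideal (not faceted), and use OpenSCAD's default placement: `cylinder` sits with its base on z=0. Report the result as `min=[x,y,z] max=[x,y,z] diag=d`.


A = translate([13, -4.5, -9.5]) cylinder(h=7.6, r=11.2) → bbox [1.8,-15.7,-9.5] .. [24.2,6.7,-1.9]
B = cylinder(h=2.4, r=9.7) → bbox [-9.7,-9.7,0] .. [9.7,9.7,2.4]
lo = A.lo+B.lo = [1.8-9.7, -15.7-9.7, -9.5+0] = [-7.900,-25.400,-9.500]
hi = A.hi+B.hi = [24.2+9.7, 6.7+9.7, -1.9+2.4] = [33.900,16.400,0.500]
diag = √(41.8²+41.8²+10²) = √3594.48 = 59.954

min=[-7.900,-25.400,-9.500] max=[33.900,16.400,0.500] diag=59.954


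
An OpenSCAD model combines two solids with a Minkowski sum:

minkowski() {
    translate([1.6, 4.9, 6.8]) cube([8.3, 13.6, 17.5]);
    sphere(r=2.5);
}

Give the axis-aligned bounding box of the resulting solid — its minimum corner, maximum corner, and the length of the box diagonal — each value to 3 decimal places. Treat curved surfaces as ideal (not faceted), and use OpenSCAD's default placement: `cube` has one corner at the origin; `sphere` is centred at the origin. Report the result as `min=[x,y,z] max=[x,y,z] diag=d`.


min=[-0.900,2.400,4.300] max=[12.400,21.000,26.800] diag=32.080

A = translate([1.6, 4.9, 6.8]) cube([8.3, 13.6, 17.5]) → bbox [1.6,4.9,6.8] .. [9.9,18.5,24.3]
B = sphere(r=2.5) → bbox [-2.5,-2.5,-2.5] .. [2.5,2.5,2.5]
lo = A.lo+B.lo = [1.6-2.5, 4.9-2.5, 6.8-2.5] = [-0.900,2.400,4.300]
hi = A.hi+B.hi = [9.9+2.5, 18.5+2.5, 24.3+2.5] = [12.400,21.000,26.800]
diag = √(13.3²+18.6²+22.5²) = √1029.1 = 32.080


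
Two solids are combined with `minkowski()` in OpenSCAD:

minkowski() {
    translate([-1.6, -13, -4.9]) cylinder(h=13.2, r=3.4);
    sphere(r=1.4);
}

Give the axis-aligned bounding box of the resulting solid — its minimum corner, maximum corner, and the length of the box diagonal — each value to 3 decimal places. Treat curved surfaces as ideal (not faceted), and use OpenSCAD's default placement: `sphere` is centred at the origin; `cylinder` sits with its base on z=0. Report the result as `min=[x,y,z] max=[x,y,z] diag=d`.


min=[-6.400,-17.800,-6.300] max=[3.200,-8.200,9.700] diag=20.984

A = translate([-1.6, -13, -4.9]) cylinder(h=13.2, r=3.4) → bbox [-5,-16.4,-4.9] .. [1.8,-9.6,8.3]
B = sphere(r=1.4) → bbox [-1.4,-1.4,-1.4] .. [1.4,1.4,1.4]
lo = A.lo+B.lo = [-5-1.4, -16.4-1.4, -4.9-1.4] = [-6.400,-17.800,-6.300]
hi = A.hi+B.hi = [1.8+1.4, -9.6+1.4, 8.3+1.4] = [3.200,-8.200,9.700]
diag = √(9.6²+9.6²+16²) = √440.32 = 20.984


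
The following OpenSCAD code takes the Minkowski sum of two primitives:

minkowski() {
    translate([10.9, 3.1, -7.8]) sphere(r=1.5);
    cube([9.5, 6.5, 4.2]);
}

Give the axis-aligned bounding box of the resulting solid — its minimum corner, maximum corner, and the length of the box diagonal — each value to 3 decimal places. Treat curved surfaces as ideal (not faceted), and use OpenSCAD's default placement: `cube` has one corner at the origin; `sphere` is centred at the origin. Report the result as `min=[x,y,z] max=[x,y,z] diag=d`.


min=[9.400,1.600,-9.300] max=[21.900,11.100,-2.100] diag=17.273

A = translate([10.9, 3.1, -7.8]) sphere(r=1.5) → bbox [9.4,1.6,-9.3] .. [12.4,4.6,-6.3]
B = cube([9.5, 6.5, 4.2]) → bbox [0,0,0] .. [9.5,6.5,4.2]
lo = A.lo+B.lo = [9.4+0, 1.6+0, -9.3+0] = [9.400,1.600,-9.300]
hi = A.hi+B.hi = [12.4+9.5, 4.6+6.5, -6.3+4.2] = [21.900,11.100,-2.100]
diag = √(12.5²+9.5²+7.2²) = √298.34 = 17.273


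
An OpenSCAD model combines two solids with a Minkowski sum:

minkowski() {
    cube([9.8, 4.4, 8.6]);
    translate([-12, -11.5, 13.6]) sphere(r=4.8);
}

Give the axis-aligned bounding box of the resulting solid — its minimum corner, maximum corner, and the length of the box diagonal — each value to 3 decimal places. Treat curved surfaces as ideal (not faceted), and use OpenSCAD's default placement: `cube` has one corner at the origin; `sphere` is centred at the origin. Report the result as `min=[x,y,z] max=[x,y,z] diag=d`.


min=[-16.800,-16.300,8.800] max=[2.600,-2.300,27.000] diag=30.060

A = translate([-12, -11.5, 13.6]) sphere(r=4.8) → bbox [-16.8,-16.3,8.8] .. [-7.2,-6.7,18.4]
B = cube([9.8, 4.4, 8.6]) → bbox [0,0,0] .. [9.8,4.4,8.6]
lo = A.lo+B.lo = [-16.8+0, -16.3+0, 8.8+0] = [-16.800,-16.300,8.800]
hi = A.hi+B.hi = [-7.2+9.8, -6.7+4.4, 18.4+8.6] = [2.600,-2.300,27.000]
diag = √(19.4²+14²+18.2²) = √903.6 = 30.060


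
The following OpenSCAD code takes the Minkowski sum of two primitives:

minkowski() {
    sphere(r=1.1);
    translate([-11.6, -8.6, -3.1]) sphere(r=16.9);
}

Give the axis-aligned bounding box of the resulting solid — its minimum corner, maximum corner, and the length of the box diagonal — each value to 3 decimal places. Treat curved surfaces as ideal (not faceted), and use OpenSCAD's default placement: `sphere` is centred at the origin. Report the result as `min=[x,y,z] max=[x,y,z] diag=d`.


min=[-29.600,-26.600,-21.100] max=[6.400,9.400,14.900] diag=62.354

A = translate([-11.6, -8.6, -3.1]) sphere(r=16.9) → bbox [-28.5,-25.5,-20] .. [5.3,8.3,13.8]
B = sphere(r=1.1) → bbox [-1.1,-1.1,-1.1] .. [1.1,1.1,1.1]
lo = A.lo+B.lo = [-28.5-1.1, -25.5-1.1, -20-1.1] = [-29.600,-26.600,-21.100]
hi = A.hi+B.hi = [5.3+1.1, 8.3+1.1, 13.8+1.1] = [6.400,9.400,14.900]
diag = √(36²+36²+36²) = √3888 = 62.354


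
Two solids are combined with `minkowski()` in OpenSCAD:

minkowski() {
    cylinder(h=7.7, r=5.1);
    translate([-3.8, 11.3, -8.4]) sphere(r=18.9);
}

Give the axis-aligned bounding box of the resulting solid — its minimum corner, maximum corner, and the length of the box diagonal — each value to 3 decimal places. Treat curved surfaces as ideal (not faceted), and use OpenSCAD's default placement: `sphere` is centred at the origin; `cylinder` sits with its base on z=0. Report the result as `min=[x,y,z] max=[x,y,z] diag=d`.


min=[-27.800,-12.700,-27.300] max=[20.200,35.300,18.200] diag=81.721

A = translate([-3.8, 11.3, -8.4]) sphere(r=18.9) → bbox [-22.7,-7.6,-27.3] .. [15.1,30.2,10.5]
B = cylinder(h=7.7, r=5.1) → bbox [-5.1,-5.1,0] .. [5.1,5.1,7.7]
lo = A.lo+B.lo = [-22.7-5.1, -7.6-5.1, -27.3+0] = [-27.800,-12.700,-27.300]
hi = A.hi+B.hi = [15.1+5.1, 30.2+5.1, 10.5+7.7] = [20.200,35.300,18.200]
diag = √(48²+48²+45.5²) = √6678.25 = 81.721


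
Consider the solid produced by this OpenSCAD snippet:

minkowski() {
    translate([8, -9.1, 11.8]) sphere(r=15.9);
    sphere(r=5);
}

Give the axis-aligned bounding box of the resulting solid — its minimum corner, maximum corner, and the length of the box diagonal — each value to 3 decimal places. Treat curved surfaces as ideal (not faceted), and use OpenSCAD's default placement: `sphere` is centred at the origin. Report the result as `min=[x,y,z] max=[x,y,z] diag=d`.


min=[-12.900,-30.000,-9.100] max=[28.900,11.800,32.700] diag=72.400

A = translate([8, -9.1, 11.8]) sphere(r=15.9) → bbox [-7.9,-25,-4.1] .. [23.9,6.8,27.7]
B = sphere(r=5) → bbox [-5,-5,-5] .. [5,5,5]
lo = A.lo+B.lo = [-7.9-5, -25-5, -4.1-5] = [-12.900,-30.000,-9.100]
hi = A.hi+B.hi = [23.9+5, 6.8+5, 27.7+5] = [28.900,11.800,32.700]
diag = √(41.8²+41.8²+41.8²) = √5241.72 = 72.400


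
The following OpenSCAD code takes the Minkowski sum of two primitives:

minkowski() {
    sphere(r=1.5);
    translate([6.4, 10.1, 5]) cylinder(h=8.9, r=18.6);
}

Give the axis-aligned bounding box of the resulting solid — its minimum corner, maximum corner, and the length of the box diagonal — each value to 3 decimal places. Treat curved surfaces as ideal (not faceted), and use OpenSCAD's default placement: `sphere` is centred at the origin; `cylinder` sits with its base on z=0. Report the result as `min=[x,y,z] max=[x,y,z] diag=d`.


A = translate([6.4, 10.1, 5]) cylinder(h=8.9, r=18.6) → bbox [-12.2,-8.5,5] .. [25,28.7,13.9]
B = sphere(r=1.5) → bbox [-1.5,-1.5,-1.5] .. [1.5,1.5,1.5]
lo = A.lo+B.lo = [-12.2-1.5, -8.5-1.5, 5-1.5] = [-13.700,-10.000,3.500]
hi = A.hi+B.hi = [25+1.5, 28.7+1.5, 13.9+1.5] = [26.500,30.200,15.400]
diag = √(40.2²+40.2²+11.9²) = √3373.69 = 58.083

min=[-13.700,-10.000,3.500] max=[26.500,30.200,15.400] diag=58.083


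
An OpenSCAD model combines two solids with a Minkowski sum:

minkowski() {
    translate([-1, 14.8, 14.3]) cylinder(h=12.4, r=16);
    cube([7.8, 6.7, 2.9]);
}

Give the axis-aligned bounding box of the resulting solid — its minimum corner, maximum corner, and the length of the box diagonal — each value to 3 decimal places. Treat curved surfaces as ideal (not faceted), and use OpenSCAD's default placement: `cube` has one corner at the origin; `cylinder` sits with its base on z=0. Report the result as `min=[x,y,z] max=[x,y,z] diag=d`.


A = translate([-1, 14.8, 14.3]) cylinder(h=12.4, r=16) → bbox [-17,-1.2,14.3] .. [15,30.8,26.7]
B = cube([7.8, 6.7, 2.9]) → bbox [0,0,0] .. [7.8,6.7,2.9]
lo = A.lo+B.lo = [-17+0, -1.2+0, 14.3+0] = [-17.000,-1.200,14.300]
hi = A.hi+B.hi = [15+7.8, 30.8+6.7, 26.7+2.9] = [22.800,37.500,29.600]
diag = √(39.8²+38.7²+15.3²) = √3315.82 = 57.583

min=[-17.000,-1.200,14.300] max=[22.800,37.500,29.600] diag=57.583


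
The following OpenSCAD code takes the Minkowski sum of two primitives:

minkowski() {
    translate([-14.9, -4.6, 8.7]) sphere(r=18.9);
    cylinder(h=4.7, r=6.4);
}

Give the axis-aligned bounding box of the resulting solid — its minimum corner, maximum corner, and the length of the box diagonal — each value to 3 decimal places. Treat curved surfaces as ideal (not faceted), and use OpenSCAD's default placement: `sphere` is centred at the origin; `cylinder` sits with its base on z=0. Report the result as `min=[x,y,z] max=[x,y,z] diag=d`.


min=[-40.200,-29.900,-10.200] max=[10.400,20.700,32.300] diag=83.228

A = translate([-14.9, -4.6, 8.7]) sphere(r=18.9) → bbox [-33.8,-23.5,-10.2] .. [4,14.3,27.6]
B = cylinder(h=4.7, r=6.4) → bbox [-6.4,-6.4,0] .. [6.4,6.4,4.7]
lo = A.lo+B.lo = [-33.8-6.4, -23.5-6.4, -10.2+0] = [-40.200,-29.900,-10.200]
hi = A.hi+B.hi = [4+6.4, 14.3+6.4, 27.6+4.7] = [10.400,20.700,32.300]
diag = √(50.6²+50.6²+42.5²) = √6926.97 = 83.228


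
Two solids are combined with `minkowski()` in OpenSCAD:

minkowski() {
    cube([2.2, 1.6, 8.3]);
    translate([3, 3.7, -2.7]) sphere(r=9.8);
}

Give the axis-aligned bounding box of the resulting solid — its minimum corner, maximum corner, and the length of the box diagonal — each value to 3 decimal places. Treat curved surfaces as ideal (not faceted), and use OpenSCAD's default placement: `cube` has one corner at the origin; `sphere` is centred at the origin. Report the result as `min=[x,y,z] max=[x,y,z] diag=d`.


min=[-6.800,-6.100,-12.500] max=[15.000,15.100,15.400] diag=41.269

A = translate([3, 3.7, -2.7]) sphere(r=9.8) → bbox [-6.8,-6.1,-12.5] .. [12.8,13.5,7.1]
B = cube([2.2, 1.6, 8.3]) → bbox [0,0,0] .. [2.2,1.6,8.3]
lo = A.lo+B.lo = [-6.8+0, -6.1+0, -12.5+0] = [-6.800,-6.100,-12.500]
hi = A.hi+B.hi = [12.8+2.2, 13.5+1.6, 7.1+8.3] = [15.000,15.100,15.400]
diag = √(21.8²+21.2²+27.9²) = √1703.09 = 41.269


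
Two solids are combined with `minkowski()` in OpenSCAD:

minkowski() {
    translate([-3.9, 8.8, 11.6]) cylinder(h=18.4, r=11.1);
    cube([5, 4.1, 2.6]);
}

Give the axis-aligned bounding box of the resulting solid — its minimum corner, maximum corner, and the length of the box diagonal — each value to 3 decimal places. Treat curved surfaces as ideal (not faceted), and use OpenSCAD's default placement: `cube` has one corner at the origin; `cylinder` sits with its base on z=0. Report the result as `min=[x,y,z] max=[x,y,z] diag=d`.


A = translate([-3.9, 8.8, 11.6]) cylinder(h=18.4, r=11.1) → bbox [-15,-2.3,11.6] .. [7.2,19.9,30]
B = cube([5, 4.1, 2.6]) → bbox [0,0,0] .. [5,4.1,2.6]
lo = A.lo+B.lo = [-15+0, -2.3+0, 11.6+0] = [-15.000,-2.300,11.600]
hi = A.hi+B.hi = [7.2+5, 19.9+4.1, 30+2.6] = [12.200,24.000,32.600]
diag = √(27.2²+26.3²+21²) = √1872.53 = 43.273

min=[-15.000,-2.300,11.600] max=[12.200,24.000,32.600] diag=43.273


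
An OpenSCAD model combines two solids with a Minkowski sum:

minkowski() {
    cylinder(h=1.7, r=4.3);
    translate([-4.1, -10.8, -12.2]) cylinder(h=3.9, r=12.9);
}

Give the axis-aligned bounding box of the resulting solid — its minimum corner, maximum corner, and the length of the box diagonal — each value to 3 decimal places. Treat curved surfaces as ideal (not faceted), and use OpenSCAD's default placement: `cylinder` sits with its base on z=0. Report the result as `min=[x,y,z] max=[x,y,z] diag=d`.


min=[-21.300,-28.000,-12.200] max=[13.100,6.400,-6.600] diag=48.970

A = translate([-4.1, -10.8, -12.2]) cylinder(h=3.9, r=12.9) → bbox [-17,-23.7,-12.2] .. [8.8,2.1,-8.3]
B = cylinder(h=1.7, r=4.3) → bbox [-4.3,-4.3,0] .. [4.3,4.3,1.7]
lo = A.lo+B.lo = [-17-4.3, -23.7-4.3, -12.2+0] = [-21.300,-28.000,-12.200]
hi = A.hi+B.hi = [8.8+4.3, 2.1+4.3, -8.3+1.7] = [13.100,6.400,-6.600]
diag = √(34.4²+34.4²+5.6²) = √2398.08 = 48.970


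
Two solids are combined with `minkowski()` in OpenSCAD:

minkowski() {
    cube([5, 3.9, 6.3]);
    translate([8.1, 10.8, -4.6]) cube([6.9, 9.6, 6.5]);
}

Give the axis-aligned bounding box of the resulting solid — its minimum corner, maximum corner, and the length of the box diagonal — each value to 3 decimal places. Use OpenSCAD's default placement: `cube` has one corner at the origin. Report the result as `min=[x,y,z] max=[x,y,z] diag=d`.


A = translate([8.1, 10.8, -4.6]) cube([6.9, 9.6, 6.5]) → bbox [8.1,10.8,-4.6] .. [15,20.4,1.9]
B = cube([5, 3.9, 6.3]) → bbox [0,0,0] .. [5,3.9,6.3]
lo = A.lo+B.lo = [8.1+0, 10.8+0, -4.6+0] = [8.100,10.800,-4.600]
hi = A.hi+B.hi = [15+5, 20.4+3.9, 1.9+6.3] = [20.000,24.300,8.200]
diag = √(11.9²+13.5²+12.8²) = √487.7 = 22.084

min=[8.100,10.800,-4.600] max=[20.000,24.300,8.200] diag=22.084


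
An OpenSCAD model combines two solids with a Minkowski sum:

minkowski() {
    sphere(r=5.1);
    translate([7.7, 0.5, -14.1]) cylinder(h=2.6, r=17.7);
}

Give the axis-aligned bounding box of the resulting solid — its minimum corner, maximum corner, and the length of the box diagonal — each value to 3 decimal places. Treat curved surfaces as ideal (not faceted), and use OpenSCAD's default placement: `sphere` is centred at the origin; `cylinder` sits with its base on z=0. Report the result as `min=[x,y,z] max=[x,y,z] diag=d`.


A = translate([7.7, 0.5, -14.1]) cylinder(h=2.6, r=17.7) → bbox [-10,-17.2,-14.1] .. [25.4,18.2,-11.5]
B = sphere(r=5.1) → bbox [-5.1,-5.1,-5.1] .. [5.1,5.1,5.1]
lo = A.lo+B.lo = [-10-5.1, -17.2-5.1, -14.1-5.1] = [-15.100,-22.300,-19.200]
hi = A.hi+B.hi = [25.4+5.1, 18.2+5.1, -11.5+5.1] = [30.500,23.300,-6.400]
diag = √(45.6²+45.6²+12.8²) = √4322.56 = 65.746

min=[-15.100,-22.300,-19.200] max=[30.500,23.300,-6.400] diag=65.746


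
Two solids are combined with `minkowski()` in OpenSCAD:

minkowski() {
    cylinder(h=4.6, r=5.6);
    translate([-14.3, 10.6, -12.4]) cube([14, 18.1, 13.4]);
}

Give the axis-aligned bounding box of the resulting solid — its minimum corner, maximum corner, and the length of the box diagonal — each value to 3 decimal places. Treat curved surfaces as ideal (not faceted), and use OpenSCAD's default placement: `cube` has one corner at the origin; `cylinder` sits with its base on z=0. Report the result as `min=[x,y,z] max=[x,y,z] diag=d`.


A = translate([-14.3, 10.6, -12.4]) cube([14, 18.1, 13.4]) → bbox [-14.3,10.6,-12.4] .. [-0.3,28.7,1]
B = cylinder(h=4.6, r=5.6) → bbox [-5.6,-5.6,0] .. [5.6,5.6,4.6]
lo = A.lo+B.lo = [-14.3-5.6, 10.6-5.6, -12.4+0] = [-19.900,5.000,-12.400]
hi = A.hi+B.hi = [-0.3+5.6, 28.7+5.6, 1+4.6] = [5.300,34.300,5.600]
diag = √(25.2²+29.3²+18²) = √1817.53 = 42.632

min=[-19.900,5.000,-12.400] max=[5.300,34.300,5.600] diag=42.632


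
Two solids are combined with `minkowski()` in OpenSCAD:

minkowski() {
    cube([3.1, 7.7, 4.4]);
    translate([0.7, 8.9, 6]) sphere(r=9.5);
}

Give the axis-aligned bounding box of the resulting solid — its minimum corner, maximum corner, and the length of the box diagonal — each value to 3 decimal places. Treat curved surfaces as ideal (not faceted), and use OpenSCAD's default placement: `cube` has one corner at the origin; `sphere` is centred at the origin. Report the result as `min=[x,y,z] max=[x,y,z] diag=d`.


A = translate([0.7, 8.9, 6]) sphere(r=9.5) → bbox [-8.8,-0.6,-3.5] .. [10.2,18.4,15.5]
B = cube([3.1, 7.7, 4.4]) → bbox [0,0,0] .. [3.1,7.7,4.4]
lo = A.lo+B.lo = [-8.8+0, -0.6+0, -3.5+0] = [-8.800,-0.600,-3.500]
hi = A.hi+B.hi = [10.2+3.1, 18.4+7.7, 15.5+4.4] = [13.300,26.100,19.900]
diag = √(22.1²+26.7²+23.4²) = √1748.86 = 41.819

min=[-8.800,-0.600,-3.500] max=[13.300,26.100,19.900] diag=41.819


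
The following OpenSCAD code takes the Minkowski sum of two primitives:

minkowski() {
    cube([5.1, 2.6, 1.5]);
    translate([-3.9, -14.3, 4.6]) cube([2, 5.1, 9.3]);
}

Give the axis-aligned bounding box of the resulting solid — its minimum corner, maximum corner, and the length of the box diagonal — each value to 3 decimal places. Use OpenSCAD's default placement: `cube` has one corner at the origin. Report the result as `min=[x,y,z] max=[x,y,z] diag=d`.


min=[-3.900,-14.300,4.600] max=[3.200,-6.600,15.400] diag=15.045

A = translate([-3.9, -14.3, 4.6]) cube([2, 5.1, 9.3]) → bbox [-3.9,-14.3,4.6] .. [-1.9,-9.2,13.9]
B = cube([5.1, 2.6, 1.5]) → bbox [0,0,0] .. [5.1,2.6,1.5]
lo = A.lo+B.lo = [-3.9+0, -14.3+0, 4.6+0] = [-3.900,-14.300,4.600]
hi = A.hi+B.hi = [-1.9+5.1, -9.2+2.6, 13.9+1.5] = [3.200,-6.600,15.400]
diag = √(7.1²+7.7²+10.8²) = √226.34 = 15.045


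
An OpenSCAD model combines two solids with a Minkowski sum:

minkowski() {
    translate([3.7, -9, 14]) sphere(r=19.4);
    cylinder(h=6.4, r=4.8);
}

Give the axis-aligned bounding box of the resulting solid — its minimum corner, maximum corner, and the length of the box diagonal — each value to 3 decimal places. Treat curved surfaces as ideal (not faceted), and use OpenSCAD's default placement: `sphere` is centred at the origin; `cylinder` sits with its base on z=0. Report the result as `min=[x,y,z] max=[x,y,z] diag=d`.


A = translate([3.7, -9, 14]) sphere(r=19.4) → bbox [-15.7,-28.4,-5.4] .. [23.1,10.4,33.4]
B = cylinder(h=6.4, r=4.8) → bbox [-4.8,-4.8,0] .. [4.8,4.8,6.4]
lo = A.lo+B.lo = [-15.7-4.8, -28.4-4.8, -5.4+0] = [-20.500,-33.200,-5.400]
hi = A.hi+B.hi = [23.1+4.8, 10.4+4.8, 33.4+6.4] = [27.900,15.200,39.800]
diag = √(48.4²+48.4²+45.2²) = √6728.16 = 82.025

min=[-20.500,-33.200,-5.400] max=[27.900,15.200,39.800] diag=82.025


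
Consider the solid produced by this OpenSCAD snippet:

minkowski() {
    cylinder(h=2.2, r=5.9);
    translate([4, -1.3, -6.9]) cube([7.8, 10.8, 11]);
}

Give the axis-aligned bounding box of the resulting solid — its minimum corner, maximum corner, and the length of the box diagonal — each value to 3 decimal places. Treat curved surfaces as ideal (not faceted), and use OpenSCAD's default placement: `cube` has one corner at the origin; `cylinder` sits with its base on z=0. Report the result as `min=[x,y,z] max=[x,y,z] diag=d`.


A = translate([4, -1.3, -6.9]) cube([7.8, 10.8, 11]) → bbox [4,-1.3,-6.9] .. [11.8,9.5,4.1]
B = cylinder(h=2.2, r=5.9) → bbox [-5.9,-5.9,0] .. [5.9,5.9,2.2]
lo = A.lo+B.lo = [4-5.9, -1.3-5.9, -6.9+0] = [-1.900,-7.200,-6.900]
hi = A.hi+B.hi = [11.8+5.9, 9.5+5.9, 4.1+2.2] = [17.700,15.400,6.300]
diag = √(19.6²+22.6²+13.2²) = √1069.16 = 32.698

min=[-1.900,-7.200,-6.900] max=[17.700,15.400,6.300] diag=32.698


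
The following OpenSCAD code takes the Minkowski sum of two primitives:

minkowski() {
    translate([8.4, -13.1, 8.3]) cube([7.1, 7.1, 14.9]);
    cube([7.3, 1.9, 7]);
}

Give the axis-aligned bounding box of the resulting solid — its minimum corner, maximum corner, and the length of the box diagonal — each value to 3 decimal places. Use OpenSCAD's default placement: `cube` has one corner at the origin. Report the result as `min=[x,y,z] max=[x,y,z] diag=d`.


min=[8.400,-13.100,8.300] max=[22.800,-4.100,30.200] diag=27.712

A = translate([8.4, -13.1, 8.3]) cube([7.1, 7.1, 14.9]) → bbox [8.4,-13.1,8.3] .. [15.5,-6,23.2]
B = cube([7.3, 1.9, 7]) → bbox [0,0,0] .. [7.3,1.9,7]
lo = A.lo+B.lo = [8.4+0, -13.1+0, 8.3+0] = [8.400,-13.100,8.300]
hi = A.hi+B.hi = [15.5+7.3, -6+1.9, 23.2+7] = [22.800,-4.100,30.200]
diag = √(14.4²+9²+21.9²) = √767.97 = 27.712


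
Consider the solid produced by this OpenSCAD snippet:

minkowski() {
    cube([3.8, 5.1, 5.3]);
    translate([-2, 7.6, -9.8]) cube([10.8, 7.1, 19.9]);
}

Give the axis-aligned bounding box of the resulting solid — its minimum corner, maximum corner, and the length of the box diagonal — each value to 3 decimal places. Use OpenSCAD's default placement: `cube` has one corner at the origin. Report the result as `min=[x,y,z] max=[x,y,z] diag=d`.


A = translate([-2, 7.6, -9.8]) cube([10.8, 7.1, 19.9]) → bbox [-2,7.6,-9.8] .. [8.8,14.7,10.1]
B = cube([3.8, 5.1, 5.3]) → bbox [0,0,0] .. [3.8,5.1,5.3]
lo = A.lo+B.lo = [-2+0, 7.6+0, -9.8+0] = [-2.000,7.600,-9.800]
hi = A.hi+B.hi = [8.8+3.8, 14.7+5.1, 10.1+5.3] = [12.600,19.800,15.400]
diag = √(14.6²+12.2²+25.2²) = √997.04 = 31.576

min=[-2.000,7.600,-9.800] max=[12.600,19.800,15.400] diag=31.576


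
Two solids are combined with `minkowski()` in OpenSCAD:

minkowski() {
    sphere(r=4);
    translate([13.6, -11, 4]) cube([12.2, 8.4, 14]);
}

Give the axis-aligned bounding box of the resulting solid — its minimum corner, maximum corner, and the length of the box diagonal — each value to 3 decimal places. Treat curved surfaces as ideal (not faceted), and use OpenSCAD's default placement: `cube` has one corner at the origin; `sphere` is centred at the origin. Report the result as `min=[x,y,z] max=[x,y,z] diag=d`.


min=[9.600,-15.000,0.000] max=[29.800,1.400,22.000] diag=34.073

A = translate([13.6, -11, 4]) cube([12.2, 8.4, 14]) → bbox [13.6,-11,4] .. [25.8,-2.6,18]
B = sphere(r=4) → bbox [-4,-4,-4] .. [4,4,4]
lo = A.lo+B.lo = [13.6-4, -11-4, 4-4] = [9.600,-15.000,0.000]
hi = A.hi+B.hi = [25.8+4, -2.6+4, 18+4] = [29.800,1.400,22.000]
diag = √(20.2²+16.4²+22²) = √1161 = 34.073


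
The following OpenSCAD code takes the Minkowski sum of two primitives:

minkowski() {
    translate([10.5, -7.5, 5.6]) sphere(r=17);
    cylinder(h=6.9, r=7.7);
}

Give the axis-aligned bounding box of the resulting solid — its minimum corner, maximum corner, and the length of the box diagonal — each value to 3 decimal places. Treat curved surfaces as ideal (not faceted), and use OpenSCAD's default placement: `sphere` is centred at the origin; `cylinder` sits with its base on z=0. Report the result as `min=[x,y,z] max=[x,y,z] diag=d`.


A = translate([10.5, -7.5, 5.6]) sphere(r=17) → bbox [-6.5,-24.5,-11.4] .. [27.5,9.5,22.6]
B = cylinder(h=6.9, r=7.7) → bbox [-7.7,-7.7,0] .. [7.7,7.7,6.9]
lo = A.lo+B.lo = [-6.5-7.7, -24.5-7.7, -11.4+0] = [-14.200,-32.200,-11.400]
hi = A.hi+B.hi = [27.5+7.7, 9.5+7.7, 22.6+6.9] = [35.200,17.200,29.500]
diag = √(49.4²+49.4²+40.9²) = √6553.53 = 80.954

min=[-14.200,-32.200,-11.400] max=[35.200,17.200,29.500] diag=80.954
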